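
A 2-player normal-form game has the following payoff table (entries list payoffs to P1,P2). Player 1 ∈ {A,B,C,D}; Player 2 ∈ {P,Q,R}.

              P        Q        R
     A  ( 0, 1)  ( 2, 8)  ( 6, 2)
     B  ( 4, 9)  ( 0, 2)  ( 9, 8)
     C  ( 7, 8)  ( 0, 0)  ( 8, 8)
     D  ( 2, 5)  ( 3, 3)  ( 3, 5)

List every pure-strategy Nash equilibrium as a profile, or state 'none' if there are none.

Nash profiles: (C,P)

(A,P): not NE [P1→C gives 7>0; P2→Q gives 8>1]
(A,Q): not NE [P1→D gives 3>2]
(A,R): not NE [P1→B gives 9>6; P2→Q gives 8>2]
(B,P): not NE [P1→C gives 7>4]
(B,Q): not NE [P1→D gives 3>0; P2→P gives 9>2]
(B,R): not NE [P2→P gives 9>8]
(C,P): NE
(C,Q): not NE [P1→D gives 3>0; P2→R gives 8>0]
(C,R): not NE [P1→B gives 9>8]
(D,P): not NE [P1→C gives 7>2]
(D,Q): not NE [P2→R gives 5>3]
(D,R): not NE [P1→B gives 9>3]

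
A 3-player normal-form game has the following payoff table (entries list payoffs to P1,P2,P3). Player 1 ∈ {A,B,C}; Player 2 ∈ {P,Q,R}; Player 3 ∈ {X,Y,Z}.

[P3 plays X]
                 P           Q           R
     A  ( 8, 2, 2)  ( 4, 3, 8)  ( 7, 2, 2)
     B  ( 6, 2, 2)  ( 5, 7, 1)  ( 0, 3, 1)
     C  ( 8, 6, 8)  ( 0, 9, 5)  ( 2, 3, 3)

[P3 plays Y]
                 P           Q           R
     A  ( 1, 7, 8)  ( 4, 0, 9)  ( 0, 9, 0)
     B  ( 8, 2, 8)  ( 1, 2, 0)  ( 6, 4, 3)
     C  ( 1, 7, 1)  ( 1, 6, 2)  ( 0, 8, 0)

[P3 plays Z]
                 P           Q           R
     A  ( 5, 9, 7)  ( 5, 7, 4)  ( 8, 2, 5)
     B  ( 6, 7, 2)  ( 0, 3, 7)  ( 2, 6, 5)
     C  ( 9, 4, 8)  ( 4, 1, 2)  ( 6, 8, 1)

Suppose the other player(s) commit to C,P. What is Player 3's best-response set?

BR_3 = {X,Z}

u_3(X vs C,P) = 8
u_3(Y vs C,P) = 1
u_3(Z vs C,P) = 8
max payoff 8 at {X,Z}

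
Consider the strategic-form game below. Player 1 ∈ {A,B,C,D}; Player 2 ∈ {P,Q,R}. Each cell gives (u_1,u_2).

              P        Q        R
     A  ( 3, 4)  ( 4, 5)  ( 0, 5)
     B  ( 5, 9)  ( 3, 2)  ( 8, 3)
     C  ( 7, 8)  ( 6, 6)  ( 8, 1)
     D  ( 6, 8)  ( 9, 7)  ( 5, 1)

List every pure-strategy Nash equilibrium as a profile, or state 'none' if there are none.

(A,P): not NE [P1→C gives 7>3; P2→R gives 5>4]
(A,Q): not NE [P1→D gives 9>4]
(A,R): not NE [P1→C gives 8>0]
(B,P): not NE [P1→C gives 7>5]
(B,Q): not NE [P1→D gives 9>3; P2→P gives 9>2]
(B,R): not NE [P2→P gives 9>3]
(C,P): NE
(C,Q): not NE [P1→D gives 9>6; P2→P gives 8>6]
(C,R): not NE [P2→P gives 8>1]
(D,P): not NE [P1→C gives 7>6]
(D,Q): not NE [P2→P gives 8>7]
(D,R): not NE [P1→C gives 8>5; P2→P gives 8>1]

Nash profiles: (C,P)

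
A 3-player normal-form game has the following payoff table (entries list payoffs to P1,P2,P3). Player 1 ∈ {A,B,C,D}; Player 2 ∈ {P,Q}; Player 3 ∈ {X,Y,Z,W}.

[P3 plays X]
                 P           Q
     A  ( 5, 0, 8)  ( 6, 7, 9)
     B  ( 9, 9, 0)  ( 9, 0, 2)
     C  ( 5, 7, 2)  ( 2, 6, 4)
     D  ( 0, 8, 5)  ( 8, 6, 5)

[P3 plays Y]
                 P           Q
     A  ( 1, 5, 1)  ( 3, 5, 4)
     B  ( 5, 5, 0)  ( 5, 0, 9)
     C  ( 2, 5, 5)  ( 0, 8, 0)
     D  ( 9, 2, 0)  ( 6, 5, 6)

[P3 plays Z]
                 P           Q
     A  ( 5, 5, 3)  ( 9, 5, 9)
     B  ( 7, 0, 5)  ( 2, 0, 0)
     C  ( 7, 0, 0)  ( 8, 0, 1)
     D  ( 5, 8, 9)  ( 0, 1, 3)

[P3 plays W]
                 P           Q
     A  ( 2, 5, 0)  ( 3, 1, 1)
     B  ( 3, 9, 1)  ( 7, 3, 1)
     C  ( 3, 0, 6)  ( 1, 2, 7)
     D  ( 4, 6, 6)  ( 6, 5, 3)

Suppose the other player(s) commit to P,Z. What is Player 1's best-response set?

P1 best: {B,C}

u_1(A vs P,Z) = 5
u_1(B vs P,Z) = 7
u_1(C vs P,Z) = 7
u_1(D vs P,Z) = 5
max payoff 7 at {B,C}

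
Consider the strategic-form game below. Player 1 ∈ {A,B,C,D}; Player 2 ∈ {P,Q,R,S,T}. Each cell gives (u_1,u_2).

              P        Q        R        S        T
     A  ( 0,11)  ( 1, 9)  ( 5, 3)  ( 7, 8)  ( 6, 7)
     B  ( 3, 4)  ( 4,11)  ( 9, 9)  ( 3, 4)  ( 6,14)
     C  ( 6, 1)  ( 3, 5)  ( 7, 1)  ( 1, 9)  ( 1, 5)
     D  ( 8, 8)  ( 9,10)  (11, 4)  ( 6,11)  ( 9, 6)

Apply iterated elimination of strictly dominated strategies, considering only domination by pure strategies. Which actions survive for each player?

P1 drop B (D beats it: P:8>3 Q:9>4 R:11>9 S:6>3 T:9>6)
P1 drop C (D beats it: P:8>6 Q:9>3 R:11>7 S:6>1 T:9>1)
P2 drop R (P beats it: A:11>3 D:8>4)
P2 drop T (P beats it: A:11>7 D:8>6)
P1→{A,D} P2→{P,Q,S}

Remaining: P1:{A,D} P2:{P,Q,S}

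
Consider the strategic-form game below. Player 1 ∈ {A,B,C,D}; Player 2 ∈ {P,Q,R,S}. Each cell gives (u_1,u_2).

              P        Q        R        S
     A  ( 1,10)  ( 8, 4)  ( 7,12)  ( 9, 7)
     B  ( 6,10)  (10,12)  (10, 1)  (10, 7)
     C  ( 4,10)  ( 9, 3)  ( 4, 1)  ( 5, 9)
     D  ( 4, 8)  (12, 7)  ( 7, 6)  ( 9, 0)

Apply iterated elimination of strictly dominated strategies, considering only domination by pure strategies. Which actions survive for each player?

Survivors P1:{B,D} P2:{P,Q}

P1 drop A (B beats it: P:6>1 Q:10>8 R:10>7 S:10>9)
P1 drop C (B beats it: P:6>4 Q:10>9 R:10>4 S:10>5)
P2 drop R (P beats it: B:10>1 D:8>6)
P2 drop S (P beats it: B:10>7 D:8>0)
P1→{B,D} P2→{P,Q}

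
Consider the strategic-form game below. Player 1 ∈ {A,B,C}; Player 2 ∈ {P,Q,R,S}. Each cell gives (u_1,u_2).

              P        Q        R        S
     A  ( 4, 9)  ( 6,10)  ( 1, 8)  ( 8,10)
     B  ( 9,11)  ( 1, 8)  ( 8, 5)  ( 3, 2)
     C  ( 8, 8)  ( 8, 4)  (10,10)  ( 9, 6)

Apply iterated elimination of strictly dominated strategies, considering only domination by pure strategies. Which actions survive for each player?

P1 drop A (C beats it: P:8>4 Q:8>6 R:10>1 S:9>8)
P2 drop Q (P beats it: B:11>8 C:8>4)
P2 drop S (P beats it: B:11>2 C:8>6)
P1→{B,C} P2→{P,R}

IESDS → P1:{B,C} P2:{P,R}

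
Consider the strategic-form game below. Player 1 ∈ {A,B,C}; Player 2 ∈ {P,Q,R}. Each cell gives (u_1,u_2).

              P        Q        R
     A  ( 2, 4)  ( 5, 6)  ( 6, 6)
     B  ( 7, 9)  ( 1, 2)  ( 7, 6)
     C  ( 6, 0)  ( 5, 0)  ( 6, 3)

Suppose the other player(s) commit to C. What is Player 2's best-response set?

P2 best: {R}

u_2(P vs C) = 0
u_2(Q vs C) = 0
u_2(R vs C) = 3
max payoff 3 at {R}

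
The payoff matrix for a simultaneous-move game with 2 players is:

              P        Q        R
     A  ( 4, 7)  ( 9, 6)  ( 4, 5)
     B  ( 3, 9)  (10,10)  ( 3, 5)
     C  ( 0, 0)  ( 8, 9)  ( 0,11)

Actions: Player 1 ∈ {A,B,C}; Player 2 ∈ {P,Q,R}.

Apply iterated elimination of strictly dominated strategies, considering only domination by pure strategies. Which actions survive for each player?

Survivors P1:{A,B} P2:{P,Q}

P1 drop C (A beats it: P:4>0 Q:9>8 R:4>0)
P2 drop R (P beats it: A:7>5 B:9>5)
P1→{A,B} P2→{P,Q}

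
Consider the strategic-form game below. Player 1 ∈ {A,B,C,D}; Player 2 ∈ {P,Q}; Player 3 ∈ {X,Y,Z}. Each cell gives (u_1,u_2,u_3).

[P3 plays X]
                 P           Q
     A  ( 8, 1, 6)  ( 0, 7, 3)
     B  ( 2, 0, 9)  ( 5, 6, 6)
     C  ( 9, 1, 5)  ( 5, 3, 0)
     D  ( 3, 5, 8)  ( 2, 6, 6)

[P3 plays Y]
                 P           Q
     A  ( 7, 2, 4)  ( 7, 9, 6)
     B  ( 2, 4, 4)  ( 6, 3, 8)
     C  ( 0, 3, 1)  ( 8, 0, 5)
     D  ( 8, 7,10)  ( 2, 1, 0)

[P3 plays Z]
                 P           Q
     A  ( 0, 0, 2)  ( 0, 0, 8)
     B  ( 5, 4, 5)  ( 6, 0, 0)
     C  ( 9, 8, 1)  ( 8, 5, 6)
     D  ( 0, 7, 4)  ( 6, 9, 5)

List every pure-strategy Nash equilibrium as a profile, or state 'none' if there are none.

(A,P,X): not NE [P1→C gives 9>8; P2→Q gives 7>1]
(A,P,Y): not NE [P1→D gives 8>7; P2→Q gives 9>2; P3→X gives 6>4]
(A,P,Z): not NE [P1→C gives 9>0; P3→X gives 6>2]
(A,Q,X): not NE [P1→C gives 5>0; P3→Z gives 8>3]
(A,Q,Y): not NE [P1→C gives 8>7; P3→Z gives 8>6]
(A,Q,Z): not NE [P1→C gives 8>0]
(B,P,X): not NE [P1→C gives 9>2; P2→Q gives 6>0]
(B,P,Y): not NE [P1→D gives 8>2; P3→X gives 9>4]
(B,P,Z): not NE [P1→C gives 9>5; P3→X gives 9>5]
(B,Q,X): not NE [P3→Y gives 8>6]
(B,Q,Y): not NE [P1→C gives 8>6; P2→P gives 4>3]
(B,Q,Z): not NE [P1→C gives 8>6; P2→P gives 4>0; P3→Y gives 8>0]
(C,P,X): not NE [P2→Q gives 3>1]
(C,P,Y): not NE [P1→D gives 8>0; P3→X gives 5>1]
(C,P,Z): not NE [P3→X gives 5>1]
(C,Q,X): not NE [P3→Z gives 6>0]
(C,Q,Y): not NE [P2→P gives 3>0; P3→Z gives 6>5]
(C,Q,Z): not NE [P2→P gives 8>5]
(D,P,X): not NE [P1→C gives 9>3; P2→Q gives 6>5; P3→Y gives 10>8]
(D,P,Y): NE
(D,P,Z): not NE [P1→C gives 9>0; P2→Q gives 9>7; P3→Y gives 10>4]
(D,Q,X): not NE [P1→C gives 5>2]
(D,Q,Y): not NE [P1→C gives 8>2; P2→P gives 7>1; P3→X gives 6>0]
(D,Q,Z): not NE [P1→C gives 8>6; P3→X gives 6>5]

PSNE = {(D,P,Y)}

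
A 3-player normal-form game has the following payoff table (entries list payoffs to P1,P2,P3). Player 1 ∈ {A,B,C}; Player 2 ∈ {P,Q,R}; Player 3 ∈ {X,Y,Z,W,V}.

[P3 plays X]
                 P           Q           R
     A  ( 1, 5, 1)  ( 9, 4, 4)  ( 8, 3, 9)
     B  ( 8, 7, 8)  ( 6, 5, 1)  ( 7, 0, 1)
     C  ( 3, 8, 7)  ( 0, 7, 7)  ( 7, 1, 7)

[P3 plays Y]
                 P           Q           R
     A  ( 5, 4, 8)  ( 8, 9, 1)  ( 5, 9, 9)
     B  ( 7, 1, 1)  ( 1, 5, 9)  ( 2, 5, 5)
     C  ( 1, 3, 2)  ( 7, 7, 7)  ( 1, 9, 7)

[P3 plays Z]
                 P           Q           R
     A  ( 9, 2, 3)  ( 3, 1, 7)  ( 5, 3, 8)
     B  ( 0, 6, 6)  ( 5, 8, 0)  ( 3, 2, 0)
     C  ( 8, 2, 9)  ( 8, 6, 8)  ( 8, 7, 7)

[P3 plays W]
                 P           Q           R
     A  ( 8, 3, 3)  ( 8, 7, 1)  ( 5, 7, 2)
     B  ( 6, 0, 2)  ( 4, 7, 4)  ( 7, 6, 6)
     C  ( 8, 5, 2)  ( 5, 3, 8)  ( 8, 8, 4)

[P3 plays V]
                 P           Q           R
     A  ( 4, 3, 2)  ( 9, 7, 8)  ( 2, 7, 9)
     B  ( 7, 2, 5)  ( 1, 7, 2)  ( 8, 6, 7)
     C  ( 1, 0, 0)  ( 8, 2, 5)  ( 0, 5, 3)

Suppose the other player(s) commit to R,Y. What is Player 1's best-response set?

P1 best: {A}

u_1(A vs R,Y) = 5
u_1(B vs R,Y) = 2
u_1(C vs R,Y) = 1
max payoff 5 at {A}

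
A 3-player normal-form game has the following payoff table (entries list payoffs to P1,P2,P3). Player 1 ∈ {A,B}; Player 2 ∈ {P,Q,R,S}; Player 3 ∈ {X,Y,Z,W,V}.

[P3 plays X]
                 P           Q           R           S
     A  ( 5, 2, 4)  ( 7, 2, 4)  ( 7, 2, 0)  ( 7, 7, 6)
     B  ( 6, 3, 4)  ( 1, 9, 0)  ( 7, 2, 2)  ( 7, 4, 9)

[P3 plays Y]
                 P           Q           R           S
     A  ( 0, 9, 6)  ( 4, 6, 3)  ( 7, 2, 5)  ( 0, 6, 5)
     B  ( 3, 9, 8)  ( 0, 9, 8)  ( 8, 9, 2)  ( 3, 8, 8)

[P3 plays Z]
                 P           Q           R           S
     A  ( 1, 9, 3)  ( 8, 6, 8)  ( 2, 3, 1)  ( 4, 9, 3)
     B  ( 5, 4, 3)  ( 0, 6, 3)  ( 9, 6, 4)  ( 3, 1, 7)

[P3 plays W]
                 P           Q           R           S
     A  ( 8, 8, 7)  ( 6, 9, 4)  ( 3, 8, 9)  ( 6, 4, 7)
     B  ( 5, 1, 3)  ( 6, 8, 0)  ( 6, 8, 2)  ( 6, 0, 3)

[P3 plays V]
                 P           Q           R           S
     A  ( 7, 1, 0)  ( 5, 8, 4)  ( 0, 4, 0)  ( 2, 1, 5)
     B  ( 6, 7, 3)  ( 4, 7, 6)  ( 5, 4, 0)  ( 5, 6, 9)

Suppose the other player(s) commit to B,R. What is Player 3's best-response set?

BR_3 = {Z}

u_3(X vs B,R) = 2
u_3(Y vs B,R) = 2
u_3(Z vs B,R) = 4
u_3(W vs B,R) = 2
u_3(V vs B,R) = 0
max payoff 4 at {Z}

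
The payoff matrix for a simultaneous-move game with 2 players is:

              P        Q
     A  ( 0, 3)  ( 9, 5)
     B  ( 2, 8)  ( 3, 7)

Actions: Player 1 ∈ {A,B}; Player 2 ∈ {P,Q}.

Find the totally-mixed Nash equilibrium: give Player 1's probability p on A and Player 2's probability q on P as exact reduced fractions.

P1 indiff ⇒ q·0+(1-q)·9 = q·2+(1-q)·3 ⇒ q(-2) = (1-q)(-6) ⇒ q = 3/4
P2 indiff ⇒ p·3+(1-p)·8 = p·5+(1-p)·7 ⇒ p(-2) = (1-p)(-1) ⇒ p = 1/3

P1 mixes 1/3 on A; P2 mixes 3/4 on P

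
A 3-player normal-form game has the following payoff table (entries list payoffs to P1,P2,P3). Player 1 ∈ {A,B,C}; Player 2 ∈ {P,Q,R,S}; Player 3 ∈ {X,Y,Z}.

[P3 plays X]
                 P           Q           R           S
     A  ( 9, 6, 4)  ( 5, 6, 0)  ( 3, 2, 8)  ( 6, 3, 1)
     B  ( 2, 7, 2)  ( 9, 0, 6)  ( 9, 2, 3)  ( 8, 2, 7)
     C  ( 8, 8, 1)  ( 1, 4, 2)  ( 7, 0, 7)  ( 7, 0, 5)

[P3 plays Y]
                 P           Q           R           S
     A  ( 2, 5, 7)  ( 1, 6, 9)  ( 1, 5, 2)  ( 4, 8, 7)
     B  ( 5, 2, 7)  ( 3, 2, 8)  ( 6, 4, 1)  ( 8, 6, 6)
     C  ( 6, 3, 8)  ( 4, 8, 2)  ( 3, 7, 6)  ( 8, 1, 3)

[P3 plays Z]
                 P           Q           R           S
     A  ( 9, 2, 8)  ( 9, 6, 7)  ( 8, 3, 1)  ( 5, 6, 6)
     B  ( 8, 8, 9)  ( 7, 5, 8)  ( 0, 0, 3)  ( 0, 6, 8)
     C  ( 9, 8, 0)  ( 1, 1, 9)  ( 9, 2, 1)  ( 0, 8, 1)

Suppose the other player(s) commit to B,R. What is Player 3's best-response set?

u_3(X vs B,R) = 3
u_3(Y vs B,R) = 1
u_3(Z vs B,R) = 3
max payoff 3 at {X,Z}

P3 best: {X,Z}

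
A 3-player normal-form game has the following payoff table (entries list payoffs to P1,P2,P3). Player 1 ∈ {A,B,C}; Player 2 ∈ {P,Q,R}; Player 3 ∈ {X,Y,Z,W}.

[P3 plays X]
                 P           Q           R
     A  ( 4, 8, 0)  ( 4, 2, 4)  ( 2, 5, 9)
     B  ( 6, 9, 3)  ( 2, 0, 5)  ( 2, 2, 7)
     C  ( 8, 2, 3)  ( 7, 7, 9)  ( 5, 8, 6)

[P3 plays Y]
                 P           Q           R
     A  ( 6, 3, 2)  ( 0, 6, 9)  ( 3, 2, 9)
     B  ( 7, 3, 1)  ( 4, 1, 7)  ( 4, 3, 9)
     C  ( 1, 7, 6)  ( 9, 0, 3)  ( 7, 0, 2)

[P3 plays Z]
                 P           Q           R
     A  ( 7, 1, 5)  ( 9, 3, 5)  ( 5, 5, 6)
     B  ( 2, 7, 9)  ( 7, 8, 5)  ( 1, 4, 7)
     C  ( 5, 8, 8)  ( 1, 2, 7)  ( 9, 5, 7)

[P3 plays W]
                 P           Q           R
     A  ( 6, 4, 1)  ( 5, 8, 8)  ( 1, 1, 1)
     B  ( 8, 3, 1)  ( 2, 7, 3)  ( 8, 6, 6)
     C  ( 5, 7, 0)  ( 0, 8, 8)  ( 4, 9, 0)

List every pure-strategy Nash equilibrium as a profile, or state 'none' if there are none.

(A,P,X): not NE [P1→C gives 8>4; P3→Z gives 5>0]
(A,P,Y): not NE [P1→B gives 7>6; P2→Q gives 6>3; P3→Z gives 5>2]
(A,P,Z): not NE [P2→R gives 5>1]
(A,P,W): not NE [P1→B gives 8>6; P2→Q gives 8>4; P3→Z gives 5>1]
(A,Q,X): not NE [P1→C gives 7>4; P2→P gives 8>2; P3→Y gives 9>4]
(A,Q,Y): not NE [P1→C gives 9>0]
(A,Q,Z): not NE [P2→R gives 5>3; P3→Y gives 9>5]
(A,Q,W): not NE [P3→Y gives 9>8]
(A,R,X): not NE [P1→C gives 5>2; P2→P gives 8>5]
(A,R,Y): not NE [P1→C gives 7>3; P2→Q gives 6>2]
(A,R,Z): not NE [P1→C gives 9>5; P3→Y gives 9>6]
(A,R,W): not NE [P1→B gives 8>1; P2→Q gives 8>1; P3→Y gives 9>1]
(B,P,X): not NE [P1→C gives 8>6; P3→Z gives 9>3]
(B,P,Y): not NE [P3→Z gives 9>1]
(B,P,Z): not NE [P1→A gives 7>2; P2→Q gives 8>7]
(B,P,W): not NE [P2→Q gives 7>3; P3→Z gives 9>1]
(B,Q,X): not NE [P1→C gives 7>2; P2→P gives 9>0; P3→Y gives 7>5]
(B,Q,Y): not NE [P1→C gives 9>4; P2→R gives 3>1]
(B,Q,Z): not NE [P1→A gives 9>7; P3→Y gives 7>5]
(B,Q,W): not NE [P1→A gives 5>2; P3→Y gives 7>3]
(B,R,X): not NE [P1→C gives 5>2; P2→P gives 9>2; P3→Y gives 9>7]
(B,R,Y): not NE [P1→C gives 7>4]
(B,R,Z): not NE [P1→C gives 9>1; P2→Q gives 8>4; P3→Y gives 9>7]
(B,R,W): not NE [P2→Q gives 7>6; P3→Y gives 9>6]
(C,P,X): not NE [P2→R gives 8>2; P3→Z gives 8>3]
(C,P,Y): not NE [P1→B gives 7>1; P3→Z gives 8>6]
(C,P,Z): not NE [P1→A gives 7>5]
(C,P,W): not NE [P1→B gives 8>5; P2→R gives 9>7; P3→Z gives 8>0]
(C,Q,X): not NE [P2→R gives 8>7]
(C,Q,Y): not NE [P2→P gives 7>0; P3→X gives 9>3]
(C,Q,Z): not NE [P1→A gives 9>1; P2→P gives 8>2; P3→X gives 9>7]
(C,Q,W): not NE [P1→A gives 5>0; P2→R gives 9>8; P3→X gives 9>8]
(C,R,X): not NE [P3→Z gives 7>6]
(C,R,Y): not NE [P2→P gives 7>0; P3→Z gives 7>2]
(C,R,Z): not NE [P2→P gives 8>5]
(C,R,W): not NE [P1→B gives 8>4; P3→Z gives 7>0]

Equilibria: none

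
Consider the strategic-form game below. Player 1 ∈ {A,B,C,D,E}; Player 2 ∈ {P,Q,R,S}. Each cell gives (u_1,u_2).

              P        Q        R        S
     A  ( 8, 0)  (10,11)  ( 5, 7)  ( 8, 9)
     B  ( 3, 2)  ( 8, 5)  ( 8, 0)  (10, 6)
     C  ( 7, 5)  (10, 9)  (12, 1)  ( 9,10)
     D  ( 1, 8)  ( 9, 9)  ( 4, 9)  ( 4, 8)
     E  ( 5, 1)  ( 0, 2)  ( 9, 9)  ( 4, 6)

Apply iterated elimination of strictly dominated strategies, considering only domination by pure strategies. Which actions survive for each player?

Remaining: P1:{A,B,C} P2:{Q,S}

P1 drop D (A beats it: P:8>1 Q:10>9 R:5>4 S:8>4)
P1 drop E (C beats it: P:7>5 Q:10>0 R:12>9 S:9>4)
P2 drop P (Q beats it: A:11>0 B:5>2 C:9>5)
P2 drop R (Q beats it: A:11>7 B:5>0 C:9>1)
P1→{A,B,C} P2→{Q,S}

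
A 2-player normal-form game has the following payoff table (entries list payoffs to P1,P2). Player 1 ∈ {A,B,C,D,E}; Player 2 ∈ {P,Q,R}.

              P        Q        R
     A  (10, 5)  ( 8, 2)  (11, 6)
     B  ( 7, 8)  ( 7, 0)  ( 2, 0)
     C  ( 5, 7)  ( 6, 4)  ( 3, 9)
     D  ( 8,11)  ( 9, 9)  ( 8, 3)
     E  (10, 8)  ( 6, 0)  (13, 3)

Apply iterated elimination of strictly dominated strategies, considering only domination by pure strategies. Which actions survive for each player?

Remaining: P1:{A,E} P2:{P,R}

P1 drop B (A beats it: P:10>7 Q:8>7 R:11>2)
P1 drop C (A beats it: P:10>5 Q:8>6 R:11>3)
P2 drop Q (P beats it: A:5>2 D:11>9 E:8>0)
P1 drop D (A beats it: P:10>8 R:11>8)
P1→{A,E} P2→{P,R}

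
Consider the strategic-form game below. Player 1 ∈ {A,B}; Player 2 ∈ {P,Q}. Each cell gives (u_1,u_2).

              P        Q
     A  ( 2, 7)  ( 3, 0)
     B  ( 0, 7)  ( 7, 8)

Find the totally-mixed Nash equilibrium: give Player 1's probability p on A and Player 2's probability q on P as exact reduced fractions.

p=1/8, q=2/3

P1 indiff ⇒ q·2+(1-q)·3 = q·0+(1-q)·7 ⇒ q(2) = (1-q)(4) ⇒ q = 2/3
P2 indiff ⇒ p·7+(1-p)·7 = p·0+(1-p)·8 ⇒ p(7) = (1-p)(1) ⇒ p = 1/8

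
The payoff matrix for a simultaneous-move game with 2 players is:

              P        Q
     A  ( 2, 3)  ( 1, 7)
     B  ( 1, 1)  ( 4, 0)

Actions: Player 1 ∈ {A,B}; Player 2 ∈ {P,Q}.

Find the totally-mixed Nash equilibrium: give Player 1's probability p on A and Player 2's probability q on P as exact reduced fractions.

P1 indiff ⇒ q·2+(1-q)·1 = q·1+(1-q)·4 ⇒ q(1) = (1-q)(3) ⇒ q = 3/4
P2 indiff ⇒ p·3+(1-p)·1 = p·7+(1-p)·0 ⇒ p(-4) = (1-p)(-1) ⇒ p = 1/5

P1 mixes 1/5 on A; P2 mixes 3/4 on P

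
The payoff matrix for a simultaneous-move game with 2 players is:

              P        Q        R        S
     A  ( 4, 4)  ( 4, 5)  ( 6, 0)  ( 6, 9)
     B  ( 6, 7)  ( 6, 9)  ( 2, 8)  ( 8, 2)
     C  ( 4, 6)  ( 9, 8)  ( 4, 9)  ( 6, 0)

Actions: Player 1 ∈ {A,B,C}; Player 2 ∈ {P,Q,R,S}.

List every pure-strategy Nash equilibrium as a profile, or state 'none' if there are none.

(A,P): not NE [P1→B gives 6>4; P2→S gives 9>4]
(A,Q): not NE [P1→C gives 9>4; P2→S gives 9>5]
(A,R): not NE [P2→S gives 9>0]
(A,S): not NE [P1→B gives 8>6]
(B,P): not NE [P2→Q gives 9>7]
(B,Q): not NE [P1→C gives 9>6]
(B,R): not NE [P1→A gives 6>2; P2→Q gives 9>8]
(B,S): not NE [P2→Q gives 9>2]
(C,P): not NE [P1→B gives 6>4; P2→R gives 9>6]
(C,Q): not NE [P2→R gives 9>8]
(C,R): not NE [P1→A gives 6>4]
(C,S): not NE [P1→B gives 8>6; P2→R gives 9>0]

Equilibria: none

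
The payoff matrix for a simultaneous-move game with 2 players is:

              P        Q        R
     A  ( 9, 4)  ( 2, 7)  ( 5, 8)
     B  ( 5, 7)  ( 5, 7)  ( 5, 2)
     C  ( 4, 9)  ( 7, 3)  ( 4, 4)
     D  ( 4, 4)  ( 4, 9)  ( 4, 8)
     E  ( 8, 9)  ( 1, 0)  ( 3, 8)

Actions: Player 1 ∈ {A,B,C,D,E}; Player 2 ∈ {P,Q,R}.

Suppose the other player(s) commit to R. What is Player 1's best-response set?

P1 best: {A,B}

u_1(A vs R) = 5
u_1(B vs R) = 5
u_1(C vs R) = 4
u_1(D vs R) = 4
u_1(E vs R) = 3
max payoff 5 at {A,B}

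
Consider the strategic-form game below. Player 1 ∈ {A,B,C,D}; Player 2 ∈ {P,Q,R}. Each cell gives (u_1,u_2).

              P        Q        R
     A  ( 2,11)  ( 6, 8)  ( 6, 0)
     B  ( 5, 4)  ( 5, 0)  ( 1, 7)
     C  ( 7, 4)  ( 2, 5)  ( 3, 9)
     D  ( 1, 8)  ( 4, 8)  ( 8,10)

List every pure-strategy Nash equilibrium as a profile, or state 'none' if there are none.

(A,P): not NE [P1→C gives 7>2]
(A,Q): not NE [P2→P gives 11>8]
(A,R): not NE [P1→D gives 8>6; P2→P gives 11>0]
(B,P): not NE [P1→C gives 7>5; P2→R gives 7>4]
(B,Q): not NE [P1→A gives 6>5; P2→R gives 7>0]
(B,R): not NE [P1→D gives 8>1]
(C,P): not NE [P2→R gives 9>4]
(C,Q): not NE [P1→A gives 6>2; P2→R gives 9>5]
(C,R): not NE [P1→D gives 8>3]
(D,P): not NE [P1→C gives 7>1; P2→R gives 10>8]
(D,Q): not NE [P1→A gives 6>4; P2→R gives 10>8]
(D,R): NE

PSNE = {(D,R)}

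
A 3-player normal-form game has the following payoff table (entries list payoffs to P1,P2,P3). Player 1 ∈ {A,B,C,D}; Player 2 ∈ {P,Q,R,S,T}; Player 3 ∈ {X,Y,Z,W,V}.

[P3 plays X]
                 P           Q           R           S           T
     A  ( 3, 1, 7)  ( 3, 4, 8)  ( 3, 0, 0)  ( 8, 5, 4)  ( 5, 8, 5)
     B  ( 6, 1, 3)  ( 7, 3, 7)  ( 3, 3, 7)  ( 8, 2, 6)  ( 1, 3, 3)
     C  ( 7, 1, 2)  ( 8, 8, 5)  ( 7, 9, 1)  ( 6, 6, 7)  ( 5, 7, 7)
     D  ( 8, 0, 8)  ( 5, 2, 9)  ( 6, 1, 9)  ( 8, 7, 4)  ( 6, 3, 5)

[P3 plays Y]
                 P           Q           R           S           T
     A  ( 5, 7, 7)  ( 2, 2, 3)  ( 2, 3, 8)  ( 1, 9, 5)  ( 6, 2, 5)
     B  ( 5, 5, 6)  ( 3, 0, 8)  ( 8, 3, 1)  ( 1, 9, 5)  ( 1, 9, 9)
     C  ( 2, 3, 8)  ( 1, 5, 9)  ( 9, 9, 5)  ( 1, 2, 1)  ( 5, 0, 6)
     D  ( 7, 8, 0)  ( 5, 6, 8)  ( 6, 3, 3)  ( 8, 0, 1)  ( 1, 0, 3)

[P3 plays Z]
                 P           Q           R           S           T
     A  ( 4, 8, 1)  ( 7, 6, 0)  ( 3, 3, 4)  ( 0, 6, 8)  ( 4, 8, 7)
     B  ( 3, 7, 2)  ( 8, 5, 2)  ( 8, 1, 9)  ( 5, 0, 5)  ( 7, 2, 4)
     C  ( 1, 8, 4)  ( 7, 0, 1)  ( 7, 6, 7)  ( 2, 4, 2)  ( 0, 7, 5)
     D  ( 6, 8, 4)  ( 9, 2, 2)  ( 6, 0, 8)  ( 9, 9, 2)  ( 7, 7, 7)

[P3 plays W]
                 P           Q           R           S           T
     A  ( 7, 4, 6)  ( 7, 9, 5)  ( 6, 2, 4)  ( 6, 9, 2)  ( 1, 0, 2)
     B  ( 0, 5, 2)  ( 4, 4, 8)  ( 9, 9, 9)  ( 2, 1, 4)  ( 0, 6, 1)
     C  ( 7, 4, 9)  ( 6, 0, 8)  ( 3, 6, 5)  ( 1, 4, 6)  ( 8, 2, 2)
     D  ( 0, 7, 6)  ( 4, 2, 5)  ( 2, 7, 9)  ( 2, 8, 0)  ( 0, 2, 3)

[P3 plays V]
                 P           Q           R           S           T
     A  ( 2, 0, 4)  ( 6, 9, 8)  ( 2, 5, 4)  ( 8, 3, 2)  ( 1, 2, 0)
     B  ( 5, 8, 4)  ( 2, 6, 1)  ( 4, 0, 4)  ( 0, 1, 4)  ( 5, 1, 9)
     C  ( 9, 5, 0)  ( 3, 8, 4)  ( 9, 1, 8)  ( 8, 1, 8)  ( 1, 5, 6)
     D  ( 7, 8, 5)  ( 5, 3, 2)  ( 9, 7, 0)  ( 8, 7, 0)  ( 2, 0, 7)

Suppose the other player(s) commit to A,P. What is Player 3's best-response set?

BR_3 = {X,Y}

u_3(X vs A,P) = 7
u_3(Y vs A,P) = 7
u_3(Z vs A,P) = 1
u_3(W vs A,P) = 6
u_3(V vs A,P) = 4
max payoff 7 at {X,Y}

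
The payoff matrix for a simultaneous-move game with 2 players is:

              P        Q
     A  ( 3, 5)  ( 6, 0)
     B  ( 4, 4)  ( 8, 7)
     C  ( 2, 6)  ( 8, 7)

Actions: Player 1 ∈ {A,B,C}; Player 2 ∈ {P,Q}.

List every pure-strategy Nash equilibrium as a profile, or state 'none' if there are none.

PSNE = {(B,Q), (C,Q)}

(A,P): not NE [P1→B gives 4>3]
(A,Q): not NE [P1→C gives 8>6; P2→P gives 5>0]
(B,P): not NE [P2→Q gives 7>4]
(B,Q): NE
(C,P): not NE [P1→B gives 4>2; P2→Q gives 7>6]
(C,Q): NE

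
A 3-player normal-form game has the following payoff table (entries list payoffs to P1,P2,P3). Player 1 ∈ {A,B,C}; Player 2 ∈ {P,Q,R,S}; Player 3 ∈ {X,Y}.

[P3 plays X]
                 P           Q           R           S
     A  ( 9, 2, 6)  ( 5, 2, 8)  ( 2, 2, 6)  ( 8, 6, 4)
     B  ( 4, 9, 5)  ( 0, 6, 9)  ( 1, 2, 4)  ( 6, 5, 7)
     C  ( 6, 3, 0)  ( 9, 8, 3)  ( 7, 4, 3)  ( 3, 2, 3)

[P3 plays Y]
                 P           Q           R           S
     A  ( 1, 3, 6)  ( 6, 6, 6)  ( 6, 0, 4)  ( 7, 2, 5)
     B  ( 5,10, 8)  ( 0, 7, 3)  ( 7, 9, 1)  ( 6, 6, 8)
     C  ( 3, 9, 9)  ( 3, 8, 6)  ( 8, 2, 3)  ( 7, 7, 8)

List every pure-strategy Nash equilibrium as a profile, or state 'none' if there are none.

NE set: (B,P,Y)

(A,P,X): not NE [P2→S gives 6>2]
(A,P,Y): not NE [P1→B gives 5>1; P2→Q gives 6>3]
(A,Q,X): not NE [P1→C gives 9>5; P2→S gives 6>2]
(A,Q,Y): not NE [P3→X gives 8>6]
(A,R,X): not NE [P1→C gives 7>2; P2→S gives 6>2]
(A,R,Y): not NE [P1→C gives 8>6; P2→Q gives 6>0; P3→X gives 6>4]
(A,S,X): not NE [P3→Y gives 5>4]
(A,S,Y): not NE [P2→Q gives 6>2]
(B,P,X): not NE [P1→A gives 9>4; P3→Y gives 8>5]
(B,P,Y): NE
(B,Q,X): not NE [P1→C gives 9>0; P2→P gives 9>6]
(B,Q,Y): not NE [P1→A gives 6>0; P2→P gives 10>7; P3→X gives 9>3]
(B,R,X): not NE [P1→C gives 7>1; P2→P gives 9>2]
(B,R,Y): not NE [P1→C gives 8>7; P2→P gives 10>9; P3→X gives 4>1]
(B,S,X): not NE [P1→A gives 8>6; P2→P gives 9>5; P3→Y gives 8>7]
(B,S,Y): not NE [P1→C gives 7>6; P2→P gives 10>6]
(C,P,X): not NE [P1→A gives 9>6; P2→Q gives 8>3; P3→Y gives 9>0]
(C,P,Y): not NE [P1→B gives 5>3]
(C,Q,X): not NE [P3→Y gives 6>3]
(C,Q,Y): not NE [P1→A gives 6>3; P2→P gives 9>8]
(C,R,X): not NE [P2→Q gives 8>4]
(C,R,Y): not NE [P2→P gives 9>2]
(C,S,X): not NE [P1→A gives 8>3; P2→Q gives 8>2; P3→Y gives 8>3]
(C,S,Y): not NE [P2→P gives 9>7]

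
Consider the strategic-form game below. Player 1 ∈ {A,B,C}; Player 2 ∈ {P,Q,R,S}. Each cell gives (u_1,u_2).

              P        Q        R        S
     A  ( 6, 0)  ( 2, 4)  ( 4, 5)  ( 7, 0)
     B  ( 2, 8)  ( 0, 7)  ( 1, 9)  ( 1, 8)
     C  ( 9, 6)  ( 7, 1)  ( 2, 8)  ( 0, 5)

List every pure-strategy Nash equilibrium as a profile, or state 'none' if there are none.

Nash profiles: (A,R)

(A,P): not NE [P1→C gives 9>6; P2→R gives 5>0]
(A,Q): not NE [P1→C gives 7>2; P2→R gives 5>4]
(A,R): NE
(A,S): not NE [P2→R gives 5>0]
(B,P): not NE [P1→C gives 9>2; P2→R gives 9>8]
(B,Q): not NE [P1→C gives 7>0; P2→R gives 9>7]
(B,R): not NE [P1→A gives 4>1]
(B,S): not NE [P1→A gives 7>1; P2→R gives 9>8]
(C,P): not NE [P2→R gives 8>6]
(C,Q): not NE [P2→R gives 8>1]
(C,R): not NE [P1→A gives 4>2]
(C,S): not NE [P1→A gives 7>0; P2→R gives 8>5]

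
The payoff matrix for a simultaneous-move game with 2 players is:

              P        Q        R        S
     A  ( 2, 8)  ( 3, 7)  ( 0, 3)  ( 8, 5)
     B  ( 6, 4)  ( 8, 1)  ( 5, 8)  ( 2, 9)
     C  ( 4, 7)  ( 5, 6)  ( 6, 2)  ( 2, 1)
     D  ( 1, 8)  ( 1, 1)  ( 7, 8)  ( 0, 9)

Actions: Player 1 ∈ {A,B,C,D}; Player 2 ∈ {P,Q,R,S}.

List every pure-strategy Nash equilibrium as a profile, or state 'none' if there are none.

PSNE: ∅

(A,P): not NE [P1→B gives 6>2]
(A,Q): not NE [P1→B gives 8>3; P2→P gives 8>7]
(A,R): not NE [P1→D gives 7>0; P2→P gives 8>3]
(A,S): not NE [P2→P gives 8>5]
(B,P): not NE [P2→S gives 9>4]
(B,Q): not NE [P2→S gives 9>1]
(B,R): not NE [P1→D gives 7>5; P2→S gives 9>8]
(B,S): not NE [P1→A gives 8>2]
(C,P): not NE [P1→B gives 6>4]
(C,Q): not NE [P1→B gives 8>5; P2→P gives 7>6]
(C,R): not NE [P1→D gives 7>6; P2→P gives 7>2]
(C,S): not NE [P1→A gives 8>2; P2→P gives 7>1]
(D,P): not NE [P1→B gives 6>1; P2→S gives 9>8]
(D,Q): not NE [P1→B gives 8>1; P2→S gives 9>1]
(D,R): not NE [P2→S gives 9>8]
(D,S): not NE [P1→A gives 8>0]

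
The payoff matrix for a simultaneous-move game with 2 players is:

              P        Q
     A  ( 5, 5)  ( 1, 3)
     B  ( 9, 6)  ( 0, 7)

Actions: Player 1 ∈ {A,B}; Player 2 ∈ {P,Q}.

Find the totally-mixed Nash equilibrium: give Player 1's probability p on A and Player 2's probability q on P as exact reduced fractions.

P1 indiff ⇒ q·5+(1-q)·1 = q·9+(1-q)·0 ⇒ q(-4) = (1-q)(-1) ⇒ q = 1/5
P2 indiff ⇒ p·5+(1-p)·6 = p·3+(1-p)·7 ⇒ p(2) = (1-p)(1) ⇒ p = 1/3

(p,q) = (1/3, 1/5)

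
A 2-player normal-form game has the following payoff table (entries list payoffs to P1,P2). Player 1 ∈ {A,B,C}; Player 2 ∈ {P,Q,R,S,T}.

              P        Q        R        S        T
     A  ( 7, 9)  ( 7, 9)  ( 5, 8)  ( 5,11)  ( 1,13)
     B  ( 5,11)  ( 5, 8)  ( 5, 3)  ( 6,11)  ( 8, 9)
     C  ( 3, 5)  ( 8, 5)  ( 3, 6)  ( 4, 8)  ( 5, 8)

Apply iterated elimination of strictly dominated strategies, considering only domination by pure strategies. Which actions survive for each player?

P2 drop Q (S beats it: A:11>9 B:11>8 C:8>5)
P1 drop C (B beats it: P:5>3 R:5>3 S:6>4 T:8>5)
P2 drop R (P beats it: A:9>8 B:11>3)
P1→{A,B} P2→{P,S,T}

Survivors P1:{A,B} P2:{P,S,T}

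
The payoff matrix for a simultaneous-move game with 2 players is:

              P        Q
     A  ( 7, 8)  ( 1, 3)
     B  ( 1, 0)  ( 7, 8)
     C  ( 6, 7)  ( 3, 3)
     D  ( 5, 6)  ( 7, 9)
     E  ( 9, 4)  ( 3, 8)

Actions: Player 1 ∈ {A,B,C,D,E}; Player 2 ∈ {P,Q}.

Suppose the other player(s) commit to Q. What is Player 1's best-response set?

u_1(A vs Q) = 1
u_1(B vs Q) = 7
u_1(C vs Q) = 3
u_1(D vs Q) = 7
u_1(E vs Q) = 3
max payoff 7 at {B,D}

P1 best: {B,D}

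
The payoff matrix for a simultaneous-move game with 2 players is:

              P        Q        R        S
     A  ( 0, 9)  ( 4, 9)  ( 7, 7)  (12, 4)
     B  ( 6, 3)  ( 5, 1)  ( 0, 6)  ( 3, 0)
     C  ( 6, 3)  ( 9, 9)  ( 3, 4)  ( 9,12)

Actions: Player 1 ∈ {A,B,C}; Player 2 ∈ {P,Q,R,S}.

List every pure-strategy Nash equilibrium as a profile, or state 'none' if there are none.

Equilibria: none

(A,P): not NE [P1→C gives 6>0]
(A,Q): not NE [P1→C gives 9>4]
(A,R): not NE [P2→Q gives 9>7]
(A,S): not NE [P2→Q gives 9>4]
(B,P): not NE [P2→R gives 6>3]
(B,Q): not NE [P1→C gives 9>5; P2→R gives 6>1]
(B,R): not NE [P1→A gives 7>0]
(B,S): not NE [P1→A gives 12>3; P2→R gives 6>0]
(C,P): not NE [P2→S gives 12>3]
(C,Q): not NE [P2→S gives 12>9]
(C,R): not NE [P1→A gives 7>3; P2→S gives 12>4]
(C,S): not NE [P1→A gives 12>9]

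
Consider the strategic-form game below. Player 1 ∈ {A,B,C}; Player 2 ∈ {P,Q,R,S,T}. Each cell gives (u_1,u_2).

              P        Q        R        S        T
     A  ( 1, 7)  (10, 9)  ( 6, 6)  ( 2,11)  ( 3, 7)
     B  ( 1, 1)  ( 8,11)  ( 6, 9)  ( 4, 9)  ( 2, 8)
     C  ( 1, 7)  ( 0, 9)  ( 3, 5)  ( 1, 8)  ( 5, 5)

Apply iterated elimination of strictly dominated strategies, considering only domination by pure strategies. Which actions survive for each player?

P2 drop P (Q beats it: A:9>7 B:11>1 C:9>7)
P2 drop R (Q beats it: A:9>6 B:11>9 C:9>5)
P2 drop T (Q beats it: A:9>7 B:11>8 C:9>5)
P1 drop C (A beats it: Q:10>0 S:2>1)
P1→{A,B} P2→{Q,S}

IESDS → P1:{A,B} P2:{Q,S}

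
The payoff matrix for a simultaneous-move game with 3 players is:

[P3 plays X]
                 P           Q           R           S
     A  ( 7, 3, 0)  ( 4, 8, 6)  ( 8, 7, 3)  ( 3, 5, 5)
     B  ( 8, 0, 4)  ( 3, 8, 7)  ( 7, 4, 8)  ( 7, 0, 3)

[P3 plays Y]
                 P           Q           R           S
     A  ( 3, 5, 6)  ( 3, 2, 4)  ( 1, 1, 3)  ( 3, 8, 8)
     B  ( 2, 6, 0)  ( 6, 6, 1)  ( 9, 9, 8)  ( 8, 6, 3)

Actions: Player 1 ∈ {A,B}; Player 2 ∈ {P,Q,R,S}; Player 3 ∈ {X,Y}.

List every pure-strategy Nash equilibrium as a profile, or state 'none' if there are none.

(A,P,X): not NE [P1→B gives 8>7; P2→Q gives 8>3; P3→Y gives 6>0]
(A,P,Y): not NE [P2→S gives 8>5]
(A,Q,X): NE
(A,Q,Y): not NE [P1→B gives 6>3; P2→S gives 8>2; P3→X gives 6>4]
(A,R,X): not NE [P2→Q gives 8>7]
(A,R,Y): not NE [P1→B gives 9>1; P2→S gives 8>1]
(A,S,X): not NE [P1→B gives 7>3; P2→Q gives 8>5; P3→Y gives 8>5]
(A,S,Y): not NE [P1→B gives 8>3]
(B,P,X): not NE [P2→Q gives 8>0]
(B,P,Y): not NE [P1→A gives 3>2; P2→R gives 9>6; P3→X gives 4>0]
(B,Q,X): not NE [P1→A gives 4>3]
(B,Q,Y): not NE [P2→R gives 9>6; P3→X gives 7>1]
(B,R,X): not NE [P1→A gives 8>7; P2→Q gives 8>4]
(B,R,Y): NE
(B,S,X): not NE [P2→Q gives 8>0]
(B,S,Y): not NE [P2→R gives 9>6]

Nash profiles: (A,Q,X), (B,R,Y)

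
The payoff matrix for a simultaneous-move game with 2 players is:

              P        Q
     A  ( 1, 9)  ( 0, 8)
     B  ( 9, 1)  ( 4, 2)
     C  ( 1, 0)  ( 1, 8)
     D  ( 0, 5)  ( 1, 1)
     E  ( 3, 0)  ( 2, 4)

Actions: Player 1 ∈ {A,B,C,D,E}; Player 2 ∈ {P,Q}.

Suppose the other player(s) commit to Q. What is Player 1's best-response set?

u_1(A vs Q) = 0
u_1(B vs Q) = 4
u_1(C vs Q) = 1
u_1(D vs Q) = 1
u_1(E vs Q) = 2
max payoff 4 at {B}

BR_1 = {B}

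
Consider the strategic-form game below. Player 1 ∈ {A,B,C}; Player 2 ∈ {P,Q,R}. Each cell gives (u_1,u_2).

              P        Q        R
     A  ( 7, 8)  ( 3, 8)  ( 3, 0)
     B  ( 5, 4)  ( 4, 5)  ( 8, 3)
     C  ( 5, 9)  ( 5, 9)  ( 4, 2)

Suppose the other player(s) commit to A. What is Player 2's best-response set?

u_2(P vs A) = 8
u_2(Q vs A) = 8
u_2(R vs A) = 0
max payoff 8 at {P,Q}

argmax u_2 = {P,Q}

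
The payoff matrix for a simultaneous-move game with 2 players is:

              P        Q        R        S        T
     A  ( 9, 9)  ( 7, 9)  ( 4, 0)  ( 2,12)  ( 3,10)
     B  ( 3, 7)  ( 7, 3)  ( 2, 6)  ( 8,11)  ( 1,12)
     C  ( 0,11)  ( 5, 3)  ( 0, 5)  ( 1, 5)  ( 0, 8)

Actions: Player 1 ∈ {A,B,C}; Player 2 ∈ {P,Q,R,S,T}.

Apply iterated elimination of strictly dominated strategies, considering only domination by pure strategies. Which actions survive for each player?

P1 drop C (A beats it: P:9>0 Q:7>5 R:4>0 S:2>1 T:3>0)
P2 drop P (S beats it: A:12>9 B:11>7)
P2 drop Q (S beats it: A:12>9 B:11>3)
P2 drop R (S beats it: A:12>0 B:11>6)
P1→{A,B} P2→{S,T}

Survivors P1:{A,B} P2:{S,T}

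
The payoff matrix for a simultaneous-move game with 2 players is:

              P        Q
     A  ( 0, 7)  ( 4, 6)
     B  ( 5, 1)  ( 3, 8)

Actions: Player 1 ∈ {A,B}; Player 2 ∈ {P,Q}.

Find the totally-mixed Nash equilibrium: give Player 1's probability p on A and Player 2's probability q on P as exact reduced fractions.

P1 indiff ⇒ q·0+(1-q)·4 = q·5+(1-q)·3 ⇒ q(-5) = (1-q)(-1) ⇒ q = 1/6
P2 indiff ⇒ p·7+(1-p)·1 = p·6+(1-p)·8 ⇒ p(1) = (1-p)(7) ⇒ p = 7/8

(p,q) = (7/8, 1/6)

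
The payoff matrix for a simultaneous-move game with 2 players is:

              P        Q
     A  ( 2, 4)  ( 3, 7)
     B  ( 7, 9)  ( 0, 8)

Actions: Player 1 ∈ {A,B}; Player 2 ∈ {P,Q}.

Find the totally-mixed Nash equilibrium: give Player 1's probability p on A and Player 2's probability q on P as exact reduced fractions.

p=1/4, q=3/8

P1 indiff ⇒ q·2+(1-q)·3 = q·7+(1-q)·0 ⇒ q(-5) = (1-q)(-3) ⇒ q = 3/8
P2 indiff ⇒ p·4+(1-p)·9 = p·7+(1-p)·8 ⇒ p(-3) = (1-p)(-1) ⇒ p = 1/4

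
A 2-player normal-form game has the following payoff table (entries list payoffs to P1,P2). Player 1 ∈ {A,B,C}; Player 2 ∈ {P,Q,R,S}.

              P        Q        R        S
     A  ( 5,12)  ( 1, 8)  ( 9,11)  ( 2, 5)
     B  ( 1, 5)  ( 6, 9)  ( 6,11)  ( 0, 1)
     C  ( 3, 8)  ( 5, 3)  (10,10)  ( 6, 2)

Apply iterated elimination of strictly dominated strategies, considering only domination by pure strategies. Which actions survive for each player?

P2 drop Q (R beats it: A:11>8 B:11>9 C:10>3)
P1 drop B (A beats it: P:5>1 R:9>6 S:2>0)
P2 drop S (P beats it: A:12>5 C:8>2)
P1→{A,C} P2→{P,R}

Remaining: P1:{A,C} P2:{P,R}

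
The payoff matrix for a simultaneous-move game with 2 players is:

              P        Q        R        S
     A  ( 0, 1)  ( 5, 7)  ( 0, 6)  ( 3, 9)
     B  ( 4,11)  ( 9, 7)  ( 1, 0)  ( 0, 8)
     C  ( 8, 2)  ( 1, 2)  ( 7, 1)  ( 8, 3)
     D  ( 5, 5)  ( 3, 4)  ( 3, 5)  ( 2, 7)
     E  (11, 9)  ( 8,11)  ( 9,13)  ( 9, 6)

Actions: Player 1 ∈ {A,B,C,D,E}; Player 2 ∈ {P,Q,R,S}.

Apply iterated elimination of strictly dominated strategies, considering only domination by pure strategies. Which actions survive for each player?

IESDS → P1:{B,E} P2:{P,Q,R}

P1 drop A (E beats it: P:11>0 Q:8>5 R:9>0 S:9>3)
P1 drop C (E beats it: P:11>8 Q:8>1 R:9>7 S:9>8)
P1 drop D (E beats it: P:11>5 Q:8>3 R:9>3 S:9>2)
P2 drop S (P beats it: B:11>8 E:9>6)
P1→{B,E} P2→{P,Q,R}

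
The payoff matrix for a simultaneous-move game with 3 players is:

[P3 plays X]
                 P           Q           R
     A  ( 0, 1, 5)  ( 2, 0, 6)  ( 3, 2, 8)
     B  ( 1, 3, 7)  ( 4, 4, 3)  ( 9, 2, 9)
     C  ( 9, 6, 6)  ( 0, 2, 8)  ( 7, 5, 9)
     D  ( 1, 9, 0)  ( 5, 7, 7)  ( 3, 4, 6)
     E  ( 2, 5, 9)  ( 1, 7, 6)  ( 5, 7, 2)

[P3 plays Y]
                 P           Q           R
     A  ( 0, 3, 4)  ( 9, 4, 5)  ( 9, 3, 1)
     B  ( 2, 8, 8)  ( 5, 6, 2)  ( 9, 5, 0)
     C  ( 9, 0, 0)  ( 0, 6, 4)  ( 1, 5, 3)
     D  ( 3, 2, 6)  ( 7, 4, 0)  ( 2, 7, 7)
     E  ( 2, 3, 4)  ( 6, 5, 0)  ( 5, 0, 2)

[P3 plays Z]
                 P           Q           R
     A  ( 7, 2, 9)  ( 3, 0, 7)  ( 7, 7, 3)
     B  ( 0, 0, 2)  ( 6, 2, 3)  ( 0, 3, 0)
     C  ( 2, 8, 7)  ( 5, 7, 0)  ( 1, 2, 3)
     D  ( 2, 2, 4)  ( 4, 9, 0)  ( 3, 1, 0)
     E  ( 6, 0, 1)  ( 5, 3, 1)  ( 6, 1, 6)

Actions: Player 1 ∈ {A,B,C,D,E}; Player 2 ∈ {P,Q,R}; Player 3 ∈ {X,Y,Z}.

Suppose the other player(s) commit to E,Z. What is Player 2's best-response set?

argmax u_2 = {Q}

u_2(P vs E,Z) = 0
u_2(Q vs E,Z) = 3
u_2(R vs E,Z) = 1
max payoff 3 at {Q}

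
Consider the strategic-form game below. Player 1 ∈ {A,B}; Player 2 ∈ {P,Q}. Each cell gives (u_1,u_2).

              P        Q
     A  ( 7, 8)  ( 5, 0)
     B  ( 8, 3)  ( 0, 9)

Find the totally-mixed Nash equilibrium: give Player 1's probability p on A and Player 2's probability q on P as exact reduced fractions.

(p,q) = (3/7, 5/6)

P1 indiff ⇒ q·7+(1-q)·5 = q·8+(1-q)·0 ⇒ q(-1) = (1-q)(-5) ⇒ q = 5/6
P2 indiff ⇒ p·8+(1-p)·3 = p·0+(1-p)·9 ⇒ p(8) = (1-p)(6) ⇒ p = 3/7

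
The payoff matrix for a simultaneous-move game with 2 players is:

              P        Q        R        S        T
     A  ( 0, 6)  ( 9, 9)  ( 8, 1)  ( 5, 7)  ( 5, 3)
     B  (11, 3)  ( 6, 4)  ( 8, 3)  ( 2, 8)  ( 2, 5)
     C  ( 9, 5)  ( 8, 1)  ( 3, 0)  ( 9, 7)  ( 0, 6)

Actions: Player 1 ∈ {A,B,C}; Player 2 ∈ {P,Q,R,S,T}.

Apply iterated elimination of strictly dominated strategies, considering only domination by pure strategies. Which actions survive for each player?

P2 drop P (S beats it: A:7>6 B:8>3 C:7>5)
P2 drop R (Q beats it: A:9>1 B:4>3 C:1>0)
P1 drop B (A beats it: Q:9>6 S:5>2 T:5>2)
P2 drop T (S beats it: A:7>3 C:7>6)
P1→{A,C} P2→{Q,S}

IESDS → P1:{A,C} P2:{Q,S}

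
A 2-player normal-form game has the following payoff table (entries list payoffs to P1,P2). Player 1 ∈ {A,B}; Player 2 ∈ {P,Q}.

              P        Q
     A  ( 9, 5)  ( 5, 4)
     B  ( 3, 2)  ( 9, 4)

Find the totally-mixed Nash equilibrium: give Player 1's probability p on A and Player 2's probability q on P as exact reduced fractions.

(p,q) = (2/3, 2/5)

P1 indiff ⇒ q·9+(1-q)·5 = q·3+(1-q)·9 ⇒ q(6) = (1-q)(4) ⇒ q = 2/5
P2 indiff ⇒ p·5+(1-p)·2 = p·4+(1-p)·4 ⇒ p(1) = (1-p)(2) ⇒ p = 2/3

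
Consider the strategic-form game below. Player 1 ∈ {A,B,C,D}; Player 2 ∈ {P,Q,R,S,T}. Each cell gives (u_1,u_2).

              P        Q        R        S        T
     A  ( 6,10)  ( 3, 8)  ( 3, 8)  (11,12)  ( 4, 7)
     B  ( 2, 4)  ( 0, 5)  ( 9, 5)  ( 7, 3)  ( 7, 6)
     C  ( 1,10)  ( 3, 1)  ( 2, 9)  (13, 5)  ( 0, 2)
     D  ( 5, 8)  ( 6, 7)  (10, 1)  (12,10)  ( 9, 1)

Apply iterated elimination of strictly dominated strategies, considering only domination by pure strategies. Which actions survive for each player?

P1 drop B (D beats it: P:5>2 Q:6>0 R:10>9 S:12>7 T:9>7)
P2 drop Q (P beats it: A:10>8 C:10>1 D:8>7)
P2 drop R (P beats it: A:10>8 C:10>9 D:8>1)
P2 drop T (P beats it: A:10>7 C:10>2 D:8>1)
P1→{A,C,D} P2→{P,S}

IESDS → P1:{A,C,D} P2:{P,S}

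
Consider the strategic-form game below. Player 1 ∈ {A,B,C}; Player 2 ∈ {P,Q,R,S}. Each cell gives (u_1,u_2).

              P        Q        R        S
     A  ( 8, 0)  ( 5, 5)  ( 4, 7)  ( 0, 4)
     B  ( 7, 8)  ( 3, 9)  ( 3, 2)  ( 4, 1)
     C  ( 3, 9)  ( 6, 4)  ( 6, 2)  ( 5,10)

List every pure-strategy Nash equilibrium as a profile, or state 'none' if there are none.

(A,P): not NE [P2→R gives 7>0]
(A,Q): not NE [P1→C gives 6>5; P2→R gives 7>5]
(A,R): not NE [P1→C gives 6>4]
(A,S): not NE [P1→C gives 5>0; P2→R gives 7>4]
(B,P): not NE [P1→A gives 8>7; P2→Q gives 9>8]
(B,Q): not NE [P1→C gives 6>3]
(B,R): not NE [P1→C gives 6>3; P2→Q gives 9>2]
(B,S): not NE [P1→C gives 5>4; P2→Q gives 9>1]
(C,P): not NE [P1→A gives 8>3; P2→S gives 10>9]
(C,Q): not NE [P2→S gives 10>4]
(C,R): not NE [P2→S gives 10>2]
(C,S): NE

PSNE = {(C,S)}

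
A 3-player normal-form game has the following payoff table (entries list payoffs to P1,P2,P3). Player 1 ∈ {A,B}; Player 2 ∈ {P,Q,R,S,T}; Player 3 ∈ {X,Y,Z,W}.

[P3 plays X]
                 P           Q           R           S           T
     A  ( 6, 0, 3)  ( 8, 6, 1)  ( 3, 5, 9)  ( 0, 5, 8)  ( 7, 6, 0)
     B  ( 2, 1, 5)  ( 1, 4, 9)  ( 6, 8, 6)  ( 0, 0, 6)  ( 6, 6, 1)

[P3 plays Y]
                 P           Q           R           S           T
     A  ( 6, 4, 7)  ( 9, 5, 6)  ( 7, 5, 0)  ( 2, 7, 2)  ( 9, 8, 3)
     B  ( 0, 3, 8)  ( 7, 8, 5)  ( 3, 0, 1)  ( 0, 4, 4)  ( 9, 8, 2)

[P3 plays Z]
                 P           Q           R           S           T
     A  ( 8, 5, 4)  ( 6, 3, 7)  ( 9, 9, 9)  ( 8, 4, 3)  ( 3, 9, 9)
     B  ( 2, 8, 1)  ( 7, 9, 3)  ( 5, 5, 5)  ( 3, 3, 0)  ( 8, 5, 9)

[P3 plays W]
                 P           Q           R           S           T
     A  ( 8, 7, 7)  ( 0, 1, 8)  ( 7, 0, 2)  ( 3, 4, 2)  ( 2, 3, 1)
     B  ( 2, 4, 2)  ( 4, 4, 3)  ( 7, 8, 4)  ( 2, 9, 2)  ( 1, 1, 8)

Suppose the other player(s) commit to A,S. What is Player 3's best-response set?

u_3(X vs A,S) = 8
u_3(Y vs A,S) = 2
u_3(Z vs A,S) = 3
u_3(W vs A,S) = 2
max payoff 8 at {X}

argmax u_3 = {X}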